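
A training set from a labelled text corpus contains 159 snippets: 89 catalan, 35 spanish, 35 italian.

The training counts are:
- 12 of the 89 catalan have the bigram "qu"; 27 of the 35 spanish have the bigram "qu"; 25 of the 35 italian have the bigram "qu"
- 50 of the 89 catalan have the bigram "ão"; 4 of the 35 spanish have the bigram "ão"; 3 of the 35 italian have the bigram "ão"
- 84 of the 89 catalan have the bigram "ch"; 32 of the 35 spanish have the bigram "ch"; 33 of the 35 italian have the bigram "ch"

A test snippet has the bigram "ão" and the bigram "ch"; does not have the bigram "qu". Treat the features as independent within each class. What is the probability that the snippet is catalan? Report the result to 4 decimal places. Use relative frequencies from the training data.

0.9613

catalan: (89/159) × (77/89) × (50/89) × (84/89) ≈ 0.256781
spanish: (35/159) × (8/35) × (4/35) × (32/35) ≈ 0.00525735
italian: (35/159) × (10/35) × (3/35) × (33/35) ≈ 0.00508279
P(catalan | x) = 0.256781 / 0.26712114 ≈ 0.9613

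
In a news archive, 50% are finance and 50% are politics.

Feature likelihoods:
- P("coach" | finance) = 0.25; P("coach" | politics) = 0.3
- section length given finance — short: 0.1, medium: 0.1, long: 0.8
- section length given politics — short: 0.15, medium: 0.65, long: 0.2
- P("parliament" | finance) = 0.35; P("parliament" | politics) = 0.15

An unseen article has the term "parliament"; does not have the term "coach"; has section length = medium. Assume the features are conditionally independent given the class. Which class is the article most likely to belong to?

finance: 0.5 × (1−0.25) × 0.1 × 0.35 = 0.013125
politics: 0.5 × (1−0.3) × 0.65 × 0.15 = 0.034125
Highest score → politics.

politics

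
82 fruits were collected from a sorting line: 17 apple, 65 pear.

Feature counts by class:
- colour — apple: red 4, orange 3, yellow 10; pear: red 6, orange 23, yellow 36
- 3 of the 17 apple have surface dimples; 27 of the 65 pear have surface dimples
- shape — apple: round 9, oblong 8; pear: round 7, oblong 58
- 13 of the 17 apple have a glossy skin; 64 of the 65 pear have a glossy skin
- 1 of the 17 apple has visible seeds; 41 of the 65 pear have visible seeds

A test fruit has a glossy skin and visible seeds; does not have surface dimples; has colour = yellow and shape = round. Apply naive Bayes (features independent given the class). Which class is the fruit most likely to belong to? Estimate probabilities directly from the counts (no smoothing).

apple: (17/82) × (10/17) × (14/17) × (9/17) × (13/17) × (1/17) ≈ 0.00239169
pear: (65/82) × (36/65) × (38/65) × (7/65) × (64/65) × (41/65) ≈ 0.0171665
Highest score → pear.

pear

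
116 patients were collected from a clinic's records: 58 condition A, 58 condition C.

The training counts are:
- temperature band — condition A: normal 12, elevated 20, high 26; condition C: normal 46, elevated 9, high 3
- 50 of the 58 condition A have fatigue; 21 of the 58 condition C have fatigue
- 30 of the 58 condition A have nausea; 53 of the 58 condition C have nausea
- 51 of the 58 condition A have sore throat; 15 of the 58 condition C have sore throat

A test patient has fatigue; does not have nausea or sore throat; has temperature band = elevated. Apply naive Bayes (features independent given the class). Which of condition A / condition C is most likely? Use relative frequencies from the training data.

condition A

condition A: (58/116) × (20/58) × (50/58) × (28/58) × (7/58) ≈ 0.00865992
condition C: (58/116) × (9/58) × (21/58) × (5/58) × (43/58) ≈ 0.00179539
Highest score → condition A.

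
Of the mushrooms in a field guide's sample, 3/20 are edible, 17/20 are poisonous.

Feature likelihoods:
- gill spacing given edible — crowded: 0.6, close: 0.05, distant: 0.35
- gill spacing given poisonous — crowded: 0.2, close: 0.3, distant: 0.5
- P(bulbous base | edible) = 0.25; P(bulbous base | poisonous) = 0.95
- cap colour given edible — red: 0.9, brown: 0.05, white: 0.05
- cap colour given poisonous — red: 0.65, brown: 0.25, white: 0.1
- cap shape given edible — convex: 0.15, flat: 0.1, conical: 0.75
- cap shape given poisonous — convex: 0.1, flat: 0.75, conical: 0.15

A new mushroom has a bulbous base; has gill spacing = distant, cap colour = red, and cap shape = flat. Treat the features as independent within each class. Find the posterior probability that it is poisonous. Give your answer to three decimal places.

0.994

edible: 0.15 × 0.35 × 0.25 × 0.9 × 0.1 = 0.00118125
poisonous: 0.85 × 0.5 × 0.95 × 0.65 × 0.75 = 0.196828125
P(poisonous | x) = 0.196828125 / 0.198009375 ≈ 0.994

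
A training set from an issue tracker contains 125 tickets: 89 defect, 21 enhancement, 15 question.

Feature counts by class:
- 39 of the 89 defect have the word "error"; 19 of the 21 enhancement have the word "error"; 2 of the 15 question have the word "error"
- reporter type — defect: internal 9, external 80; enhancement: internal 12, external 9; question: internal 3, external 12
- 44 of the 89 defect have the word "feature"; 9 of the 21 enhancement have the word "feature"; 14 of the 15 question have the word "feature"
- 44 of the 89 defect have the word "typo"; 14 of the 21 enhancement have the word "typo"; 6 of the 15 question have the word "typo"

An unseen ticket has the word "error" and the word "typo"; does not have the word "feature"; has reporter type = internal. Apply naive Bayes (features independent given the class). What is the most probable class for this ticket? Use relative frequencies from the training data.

defect: (89/125) × (39/89) × (9/89) × (45/89) × (44/89) ≈ 0.00788664
enhancement: (21/125) × (19/21) × (12/21) × (12/21) × (14/21) ≈ 0.0330884
question: (15/125) × (2/15) × (3/15) × (1/15) × (6/15) ≈ 0.0000853333
Highest score → enhancement.

enhancement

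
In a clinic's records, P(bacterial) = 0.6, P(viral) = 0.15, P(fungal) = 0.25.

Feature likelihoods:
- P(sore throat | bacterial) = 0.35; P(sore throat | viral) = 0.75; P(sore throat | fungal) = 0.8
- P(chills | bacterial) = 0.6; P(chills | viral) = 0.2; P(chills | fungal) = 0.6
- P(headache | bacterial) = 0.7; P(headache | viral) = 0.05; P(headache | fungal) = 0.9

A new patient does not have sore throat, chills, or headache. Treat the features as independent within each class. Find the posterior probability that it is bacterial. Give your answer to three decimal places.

0.605

bacterial: 0.6 × (1−0.35) × (1−0.6) × (1−0.7) = 0.0468
viral: 0.15 × (1−0.75) × (1−0.2) × (1−0.05) = 0.0285
fungal: 0.25 × (1−0.8) × (1−0.6) × (1−0.9) = 0.002
P(bacterial | x) = 0.0468 / 0.0773 ≈ 0.605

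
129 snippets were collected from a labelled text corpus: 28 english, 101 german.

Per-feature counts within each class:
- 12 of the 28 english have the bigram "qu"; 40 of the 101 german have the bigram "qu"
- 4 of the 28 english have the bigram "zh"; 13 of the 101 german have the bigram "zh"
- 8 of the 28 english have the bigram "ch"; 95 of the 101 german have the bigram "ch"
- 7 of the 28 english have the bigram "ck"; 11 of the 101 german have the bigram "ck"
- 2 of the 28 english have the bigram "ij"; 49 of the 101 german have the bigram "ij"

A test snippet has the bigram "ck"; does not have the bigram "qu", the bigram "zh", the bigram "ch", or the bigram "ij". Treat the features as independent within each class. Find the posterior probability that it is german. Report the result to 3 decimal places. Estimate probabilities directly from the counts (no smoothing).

english: (28/129) × (16/28) × (24/28) × (20/28) × (7/28) × (26/28) ≈ 0.0176283
german: (101/129) × (61/101) × (88/101) × (6/101) × (11/101) × (52/101) ≈ 0.00137241
P(german | x) = 0.00137241 / 0.01900071 ≈ 0.072

0.072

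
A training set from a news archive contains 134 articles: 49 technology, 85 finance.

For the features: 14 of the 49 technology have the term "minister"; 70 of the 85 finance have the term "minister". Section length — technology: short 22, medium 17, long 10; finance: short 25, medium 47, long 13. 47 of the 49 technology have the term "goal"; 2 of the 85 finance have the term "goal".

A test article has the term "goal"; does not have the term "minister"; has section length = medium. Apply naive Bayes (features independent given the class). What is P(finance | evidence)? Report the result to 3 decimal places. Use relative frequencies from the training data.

technology: (49/134) × (35/49) × (17/49) × (47/49) ≈ 0.0869196
finance: (85/134) × (15/85) × (47/85) × (2/85) ≈ 0.00145639
P(finance | x) = 0.00145639 / 0.08837599 ≈ 0.016

0.016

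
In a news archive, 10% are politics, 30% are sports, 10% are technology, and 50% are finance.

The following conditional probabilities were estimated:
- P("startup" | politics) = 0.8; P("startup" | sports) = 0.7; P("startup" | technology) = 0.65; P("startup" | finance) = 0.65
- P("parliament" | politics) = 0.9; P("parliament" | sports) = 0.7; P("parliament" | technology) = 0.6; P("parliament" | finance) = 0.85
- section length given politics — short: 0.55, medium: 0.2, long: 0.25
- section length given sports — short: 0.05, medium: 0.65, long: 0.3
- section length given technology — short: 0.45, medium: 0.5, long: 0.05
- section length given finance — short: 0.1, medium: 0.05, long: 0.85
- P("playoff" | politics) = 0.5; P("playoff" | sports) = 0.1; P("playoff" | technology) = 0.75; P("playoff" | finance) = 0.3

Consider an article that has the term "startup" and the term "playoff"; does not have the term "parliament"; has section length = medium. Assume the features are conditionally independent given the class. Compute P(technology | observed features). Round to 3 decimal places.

politics: 0.1 × 0.8 × (1−0.9) × 0.2 × 0.5 = 0.0008
sports: 0.3 × 0.7 × (1−0.7) × 0.65 × 0.1 = 0.004095
technology: 0.1 × 0.65 × (1−0.6) × 0.5 × 0.75 = 0.00975
finance: 0.5 × 0.65 × (1−0.85) × 0.05 × 0.3 = 0.00073125
P(technology | x) = 0.00975 / 0.01537625 ≈ 0.634

0.634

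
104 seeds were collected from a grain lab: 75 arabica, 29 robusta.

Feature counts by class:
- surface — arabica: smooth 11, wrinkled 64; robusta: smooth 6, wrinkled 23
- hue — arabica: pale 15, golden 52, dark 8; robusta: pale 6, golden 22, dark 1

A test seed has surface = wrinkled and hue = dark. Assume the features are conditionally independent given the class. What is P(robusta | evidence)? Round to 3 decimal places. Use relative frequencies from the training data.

0.104

arabica: (75/104) × (64/75) × (8/75) ≈ 0.065641
robusta: (29/104) × (23/29) × (1/29) ≈ 0.00762599
P(robusta | x) = 0.00762599 / 0.07326699 ≈ 0.104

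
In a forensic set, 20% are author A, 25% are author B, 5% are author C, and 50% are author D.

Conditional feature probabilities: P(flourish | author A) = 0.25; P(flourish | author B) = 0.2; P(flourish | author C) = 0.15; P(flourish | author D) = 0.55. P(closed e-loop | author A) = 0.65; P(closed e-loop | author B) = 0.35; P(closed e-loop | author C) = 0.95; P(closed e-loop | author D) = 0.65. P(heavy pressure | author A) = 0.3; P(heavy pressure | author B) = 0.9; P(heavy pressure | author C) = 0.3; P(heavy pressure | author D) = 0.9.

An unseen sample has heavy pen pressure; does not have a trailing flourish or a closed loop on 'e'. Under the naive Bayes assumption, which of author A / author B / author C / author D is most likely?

author A: 0.2 × (1−0.25) × (1−0.65) × 0.3 = 0.01575
author B: 0.25 × (1−0.2) × (1−0.35) × 0.9 = 0.117
author C: 0.05 × (1−0.15) × (1−0.95) × 0.3 = 0.0006375
author D: 0.5 × (1−0.55) × (1−0.65) × 0.9 = 0.070875
Highest score → author B.

author B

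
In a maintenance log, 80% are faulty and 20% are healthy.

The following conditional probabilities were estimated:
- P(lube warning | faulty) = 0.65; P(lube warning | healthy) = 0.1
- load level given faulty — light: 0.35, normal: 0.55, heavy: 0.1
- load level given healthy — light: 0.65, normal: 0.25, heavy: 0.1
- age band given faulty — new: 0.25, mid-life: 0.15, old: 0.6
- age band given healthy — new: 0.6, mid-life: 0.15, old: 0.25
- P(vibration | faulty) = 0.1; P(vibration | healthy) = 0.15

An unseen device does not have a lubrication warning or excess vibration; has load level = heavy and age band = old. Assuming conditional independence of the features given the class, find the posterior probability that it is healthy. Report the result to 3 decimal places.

0.202

faulty: 0.8 × (1−0.65) × 0.1 × 0.6 × (1−0.1) = 0.01512
healthy: 0.2 × (1−0.1) × 0.1 × 0.25 × (1−0.15) = 0.003825
P(healthy | x) = 0.003825 / 0.018945 ≈ 0.202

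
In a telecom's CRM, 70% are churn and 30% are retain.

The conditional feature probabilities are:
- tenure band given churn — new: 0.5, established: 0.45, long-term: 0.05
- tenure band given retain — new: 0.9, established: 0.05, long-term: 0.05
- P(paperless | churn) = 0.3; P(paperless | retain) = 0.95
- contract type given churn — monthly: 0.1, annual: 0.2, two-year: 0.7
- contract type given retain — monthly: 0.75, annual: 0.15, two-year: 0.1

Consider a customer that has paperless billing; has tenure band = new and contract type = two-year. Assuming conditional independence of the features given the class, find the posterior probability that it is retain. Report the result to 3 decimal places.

churn: 0.7 × 0.5 × 0.3 × 0.7 = 0.0735
retain: 0.3 × 0.9 × 0.95 × 0.1 = 0.02565
P(retain | x) = 0.02565 / 0.09915 ≈ 0.259

0.259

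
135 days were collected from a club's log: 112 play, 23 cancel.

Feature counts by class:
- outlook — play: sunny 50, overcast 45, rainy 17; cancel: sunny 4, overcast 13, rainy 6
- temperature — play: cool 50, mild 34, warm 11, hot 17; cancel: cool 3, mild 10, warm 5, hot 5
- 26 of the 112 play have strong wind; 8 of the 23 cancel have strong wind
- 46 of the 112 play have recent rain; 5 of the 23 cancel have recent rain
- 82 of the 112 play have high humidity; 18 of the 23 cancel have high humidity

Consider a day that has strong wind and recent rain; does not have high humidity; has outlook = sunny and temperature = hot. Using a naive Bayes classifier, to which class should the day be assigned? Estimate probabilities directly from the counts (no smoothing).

play

play: (112/135) × (50/112) × (17/112) × (26/112) × (46/112) × (30/112) ≈ 0.00143571
cancel: (23/135) × (4/23) × (5/23) × (8/23) × (5/23) × (5/23) ≈ 0.00010588
Highest score → play.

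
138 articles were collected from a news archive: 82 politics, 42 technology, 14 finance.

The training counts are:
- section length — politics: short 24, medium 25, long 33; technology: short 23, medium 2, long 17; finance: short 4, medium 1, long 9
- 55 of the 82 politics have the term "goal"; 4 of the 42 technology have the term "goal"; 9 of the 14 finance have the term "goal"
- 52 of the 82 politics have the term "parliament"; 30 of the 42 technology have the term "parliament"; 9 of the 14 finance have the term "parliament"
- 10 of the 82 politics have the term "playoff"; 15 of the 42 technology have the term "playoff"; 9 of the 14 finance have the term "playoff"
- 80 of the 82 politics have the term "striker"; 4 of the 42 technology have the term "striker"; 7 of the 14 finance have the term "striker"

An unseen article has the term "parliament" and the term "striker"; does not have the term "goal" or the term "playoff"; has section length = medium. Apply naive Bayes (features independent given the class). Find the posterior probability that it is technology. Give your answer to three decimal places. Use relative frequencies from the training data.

0.017

politics: (82/138) × (25/82) × (27/82) × (52/82) × (72/82) × (80/82) ≈ 0.0324037
technology: (42/138) × (2/42) × (38/42) × (30/42) × (27/42) × (4/42) ≈ 0.000573433
finance: (14/138) × (1/14) × (5/14) × (9/14) × (5/14) × (7/14) ≈ 0.000297091
P(technology | x) = 0.000573433 / 0.033274224 ≈ 0.017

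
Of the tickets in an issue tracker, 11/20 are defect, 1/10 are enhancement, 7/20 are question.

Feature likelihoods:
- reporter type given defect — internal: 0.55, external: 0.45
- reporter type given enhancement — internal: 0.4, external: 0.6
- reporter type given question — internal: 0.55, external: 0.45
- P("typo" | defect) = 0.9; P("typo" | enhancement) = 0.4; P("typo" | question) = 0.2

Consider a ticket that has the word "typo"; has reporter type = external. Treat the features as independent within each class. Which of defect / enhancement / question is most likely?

defect: 0.55 × 0.45 × 0.9 = 0.22275
enhancement: 0.1 × 0.6 × 0.4 = 0.024
question: 0.35 × 0.45 × 0.2 = 0.0315
Highest score → defect.

defect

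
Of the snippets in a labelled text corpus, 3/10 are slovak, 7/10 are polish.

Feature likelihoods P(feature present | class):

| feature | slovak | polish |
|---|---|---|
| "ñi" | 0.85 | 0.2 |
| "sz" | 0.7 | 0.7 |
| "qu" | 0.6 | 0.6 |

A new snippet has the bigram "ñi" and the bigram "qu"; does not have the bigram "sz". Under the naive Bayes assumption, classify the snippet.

slovak: 0.3 × 0.85 × (1−0.7) × 0.6 = 0.0459
polish: 0.7 × 0.2 × (1−0.7) × 0.6 = 0.0252
Highest score → slovak.

slovak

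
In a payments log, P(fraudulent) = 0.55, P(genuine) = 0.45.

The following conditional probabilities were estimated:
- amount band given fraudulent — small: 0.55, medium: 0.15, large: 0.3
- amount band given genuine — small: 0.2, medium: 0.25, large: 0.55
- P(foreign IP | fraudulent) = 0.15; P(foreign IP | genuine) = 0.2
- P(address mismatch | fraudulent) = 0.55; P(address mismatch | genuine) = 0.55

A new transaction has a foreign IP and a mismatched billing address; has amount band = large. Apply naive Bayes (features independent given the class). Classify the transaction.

genuine

fraudulent: 0.55 × 0.3 × 0.15 × 0.55 = 0.0136125
genuine: 0.45 × 0.55 × 0.2 × 0.55 = 0.027225
Highest score → genuine.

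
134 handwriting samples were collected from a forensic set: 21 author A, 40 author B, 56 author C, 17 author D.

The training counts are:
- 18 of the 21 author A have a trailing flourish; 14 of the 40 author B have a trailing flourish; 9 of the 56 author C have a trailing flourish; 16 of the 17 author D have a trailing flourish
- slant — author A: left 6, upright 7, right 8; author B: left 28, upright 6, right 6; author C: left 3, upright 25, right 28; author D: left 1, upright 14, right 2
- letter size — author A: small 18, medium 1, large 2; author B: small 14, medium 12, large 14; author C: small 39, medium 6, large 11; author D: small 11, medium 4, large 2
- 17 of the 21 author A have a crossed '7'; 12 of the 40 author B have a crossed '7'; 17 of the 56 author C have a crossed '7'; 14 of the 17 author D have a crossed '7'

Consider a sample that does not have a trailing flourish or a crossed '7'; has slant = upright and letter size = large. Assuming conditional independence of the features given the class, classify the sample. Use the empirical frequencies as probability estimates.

author A: (21/134) × (3/21) × (7/21) × (2/21) × (4/21) ≈ 0.000135378
author B: (40/134) × (26/40) × (6/40) × (14/40) × (28/40) ≈ 0.0071306
author C: (56/134) × (47/56) × (25/56) × (11/56) × (39/56) ≈ 0.0214203
author D: (17/134) × (1/17) × (14/17) × (2/17) × (3/17) ≈ 0.000127593
Highest score → author C.

author C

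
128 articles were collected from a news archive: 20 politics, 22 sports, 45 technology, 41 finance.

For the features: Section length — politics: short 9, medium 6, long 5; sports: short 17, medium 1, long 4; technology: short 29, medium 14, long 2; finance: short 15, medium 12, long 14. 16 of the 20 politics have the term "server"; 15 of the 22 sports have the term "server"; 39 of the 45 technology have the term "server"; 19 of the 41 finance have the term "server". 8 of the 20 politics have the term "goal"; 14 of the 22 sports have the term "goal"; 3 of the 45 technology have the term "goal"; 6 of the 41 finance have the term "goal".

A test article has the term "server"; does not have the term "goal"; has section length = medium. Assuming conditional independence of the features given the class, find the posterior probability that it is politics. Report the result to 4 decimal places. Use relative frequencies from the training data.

politics: (20/128) × (6/20) × (16/20) × (12/20) = 0.0225
sports: (22/128) × (1/22) × (15/22) × (8/22) ≈ 0.00193698
technology: (45/128) × (14/45) × (39/45) × (42/45) ≈ 0.0884722
finance: (41/128) × (12/41) × (19/41) × (35/41) ≈ 0.0370873
P(politics | x) = 0.0225 / 0.14999648 ≈ 0.1500

0.1500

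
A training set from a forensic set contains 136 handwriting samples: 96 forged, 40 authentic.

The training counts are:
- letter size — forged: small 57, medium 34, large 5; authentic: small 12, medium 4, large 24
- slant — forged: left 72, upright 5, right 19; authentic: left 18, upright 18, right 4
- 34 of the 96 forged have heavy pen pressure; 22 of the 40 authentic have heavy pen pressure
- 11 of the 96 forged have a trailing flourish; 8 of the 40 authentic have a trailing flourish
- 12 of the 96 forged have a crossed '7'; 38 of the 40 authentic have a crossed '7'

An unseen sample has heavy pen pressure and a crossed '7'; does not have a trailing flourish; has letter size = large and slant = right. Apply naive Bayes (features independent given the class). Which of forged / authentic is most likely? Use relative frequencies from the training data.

forged: (96/136) × (5/96) × (19/96) × (34/96) × (85/96) × (12/96) ≈ 0.000285219
authentic: (40/136) × (24/40) × (4/40) × (22/40) × (32/40) × (38/40) ≈ 0.00737647
Highest score → authentic.

authentic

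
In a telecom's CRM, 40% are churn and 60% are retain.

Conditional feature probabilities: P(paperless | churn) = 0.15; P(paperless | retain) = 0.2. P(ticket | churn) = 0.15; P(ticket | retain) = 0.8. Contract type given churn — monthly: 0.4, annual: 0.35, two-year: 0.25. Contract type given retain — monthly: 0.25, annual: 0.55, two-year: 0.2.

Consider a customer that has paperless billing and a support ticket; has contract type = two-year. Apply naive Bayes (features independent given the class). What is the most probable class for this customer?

churn: 0.4 × 0.15 × 0.15 × 0.25 = 0.00225
retain: 0.6 × 0.2 × 0.8 × 0.2 = 0.0192
Highest score → retain.

retain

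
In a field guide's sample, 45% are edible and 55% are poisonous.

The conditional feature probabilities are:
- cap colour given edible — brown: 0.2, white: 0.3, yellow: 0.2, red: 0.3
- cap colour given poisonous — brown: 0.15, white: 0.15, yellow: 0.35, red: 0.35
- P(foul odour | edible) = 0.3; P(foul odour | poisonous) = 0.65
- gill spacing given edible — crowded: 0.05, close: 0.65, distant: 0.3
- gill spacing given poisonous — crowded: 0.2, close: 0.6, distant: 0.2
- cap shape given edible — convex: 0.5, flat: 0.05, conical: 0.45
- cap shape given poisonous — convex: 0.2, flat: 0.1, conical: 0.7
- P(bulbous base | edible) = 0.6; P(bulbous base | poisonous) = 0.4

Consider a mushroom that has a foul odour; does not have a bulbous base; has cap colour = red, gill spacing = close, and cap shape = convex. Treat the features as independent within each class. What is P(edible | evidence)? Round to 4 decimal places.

0.3689

edible: 0.45 × 0.3 × 0.3 × 0.65 × 0.5 × (1−0.6) = 0.005265
poisonous: 0.55 × 0.35 × 0.65 × 0.6 × 0.2 × (1−0.4) = 0.009009
P(edible | x) = 0.005265 / 0.014274 ≈ 0.3689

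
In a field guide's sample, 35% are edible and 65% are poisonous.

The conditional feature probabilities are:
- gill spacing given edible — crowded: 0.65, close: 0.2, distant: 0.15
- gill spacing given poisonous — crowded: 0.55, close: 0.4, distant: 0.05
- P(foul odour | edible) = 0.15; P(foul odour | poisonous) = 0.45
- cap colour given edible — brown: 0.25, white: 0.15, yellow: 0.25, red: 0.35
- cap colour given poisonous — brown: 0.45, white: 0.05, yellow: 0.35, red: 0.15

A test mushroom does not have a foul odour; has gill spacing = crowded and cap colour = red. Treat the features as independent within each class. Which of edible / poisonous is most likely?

edible: 0.35 × 0.65 × (1−0.15) × 0.35 = 0.06768125
poisonous: 0.65 × 0.55 × (1−0.45) × 0.15 = 0.02949375
Highest score → edible.

edible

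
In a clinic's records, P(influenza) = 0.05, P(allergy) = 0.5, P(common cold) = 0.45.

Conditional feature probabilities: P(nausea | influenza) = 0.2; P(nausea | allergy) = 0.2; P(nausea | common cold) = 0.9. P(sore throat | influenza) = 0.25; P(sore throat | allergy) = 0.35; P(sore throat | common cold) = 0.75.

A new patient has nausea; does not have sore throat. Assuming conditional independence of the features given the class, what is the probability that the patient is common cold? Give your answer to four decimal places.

influenza: 0.05 × 0.2 × (1−0.25) = 0.0075
allergy: 0.5 × 0.2 × (1−0.35) = 0.065
common cold: 0.45 × 0.9 × (1−0.75) = 0.10125
P(common cold | x) = 0.10125 / 0.17375 ≈ 0.5827

0.5827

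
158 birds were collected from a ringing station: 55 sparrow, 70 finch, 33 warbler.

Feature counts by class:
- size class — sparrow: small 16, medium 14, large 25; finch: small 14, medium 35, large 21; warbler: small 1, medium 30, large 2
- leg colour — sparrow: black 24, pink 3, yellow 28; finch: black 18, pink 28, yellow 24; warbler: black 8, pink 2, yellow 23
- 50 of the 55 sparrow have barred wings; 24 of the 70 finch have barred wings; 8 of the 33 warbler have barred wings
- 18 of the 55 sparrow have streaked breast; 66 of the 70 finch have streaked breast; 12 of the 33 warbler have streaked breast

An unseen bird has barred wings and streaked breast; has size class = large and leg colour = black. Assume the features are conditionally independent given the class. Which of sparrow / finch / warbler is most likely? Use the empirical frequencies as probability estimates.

sparrow: (55/158) × (25/55) × (24/55) × (50/55) × (18/55) ≈ 0.0205423
finch: (70/158) × (21/70) × (18/70) × (24/70) × (66/70) ≈ 0.0110483
warbler: (33/158) × (2/33) × (8/33) × (8/33) × (12/33) ≈ 0.000270516
Highest score → sparrow.

sparrow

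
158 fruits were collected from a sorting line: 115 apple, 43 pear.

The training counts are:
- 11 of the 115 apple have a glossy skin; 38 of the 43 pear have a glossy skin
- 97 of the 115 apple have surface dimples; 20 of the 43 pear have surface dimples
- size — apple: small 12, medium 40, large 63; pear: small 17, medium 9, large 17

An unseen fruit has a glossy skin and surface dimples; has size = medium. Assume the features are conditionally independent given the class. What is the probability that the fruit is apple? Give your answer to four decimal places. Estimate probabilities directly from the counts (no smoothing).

apple: (115/158) × (11/115) × (97/115) × (40/115) ≈ 0.0204255
pear: (43/158) × (38/43) × (20/43) × (9/43) ≈ 0.0234133
P(apple | x) = 0.0204255 / 0.0438388 ≈ 0.4659

0.4659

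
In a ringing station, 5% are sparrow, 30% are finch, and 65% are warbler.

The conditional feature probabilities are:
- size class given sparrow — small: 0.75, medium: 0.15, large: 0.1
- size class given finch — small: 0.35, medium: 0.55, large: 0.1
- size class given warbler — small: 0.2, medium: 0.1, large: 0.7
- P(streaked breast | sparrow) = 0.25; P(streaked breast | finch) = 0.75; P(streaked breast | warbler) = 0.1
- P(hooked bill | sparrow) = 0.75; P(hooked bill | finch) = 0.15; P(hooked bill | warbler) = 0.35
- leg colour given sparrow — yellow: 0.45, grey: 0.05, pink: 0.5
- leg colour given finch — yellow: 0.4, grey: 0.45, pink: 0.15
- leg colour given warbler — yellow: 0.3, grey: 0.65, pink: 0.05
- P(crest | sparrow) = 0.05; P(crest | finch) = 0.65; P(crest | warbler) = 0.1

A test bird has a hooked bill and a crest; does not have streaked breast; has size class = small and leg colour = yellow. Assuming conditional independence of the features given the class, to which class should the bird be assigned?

sparrow: 0.05 × 0.75 × (1−0.25) × 0.75 × 0.45 × 0.05 = 0.000474609375
finch: 0.3 × 0.35 × (1−0.75) × 0.15 × 0.4 × 0.65 = 0.00102375
warbler: 0.65 × 0.2 × (1−0.1) × 0.35 × 0.3 × 0.1 = 0.0012285
Highest score → warbler.

warbler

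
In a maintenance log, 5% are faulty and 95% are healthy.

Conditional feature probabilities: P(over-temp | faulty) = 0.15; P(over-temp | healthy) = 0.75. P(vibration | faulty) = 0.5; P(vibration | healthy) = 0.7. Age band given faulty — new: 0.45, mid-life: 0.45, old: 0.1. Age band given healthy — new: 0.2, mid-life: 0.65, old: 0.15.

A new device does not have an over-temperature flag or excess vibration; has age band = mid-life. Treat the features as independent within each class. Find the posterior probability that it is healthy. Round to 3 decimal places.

faulty: 0.05 × (1−0.15) × (1−0.5) × 0.45 = 0.0095625
healthy: 0.95 × (1−0.75) × (1−0.7) × 0.65 = 0.0463125
P(healthy | x) = 0.0463125 / 0.055875 ≈ 0.829

0.829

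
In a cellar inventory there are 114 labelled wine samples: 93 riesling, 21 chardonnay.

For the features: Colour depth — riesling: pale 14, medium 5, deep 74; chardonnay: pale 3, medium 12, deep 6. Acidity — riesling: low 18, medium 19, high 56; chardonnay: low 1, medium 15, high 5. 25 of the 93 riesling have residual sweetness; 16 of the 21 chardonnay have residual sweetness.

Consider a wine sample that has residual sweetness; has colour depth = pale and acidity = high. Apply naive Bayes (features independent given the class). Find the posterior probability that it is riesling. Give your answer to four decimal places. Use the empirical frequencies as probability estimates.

0.8064

riesling: (93/114) × (14/93) × (56/93) × (25/93) ≈ 0.0198786
chardonnay: (21/114) × (3/21) × (5/21) × (16/21) ≈ 0.00477384
P(riesling | x) = 0.0198786 / 0.02465244 ≈ 0.8064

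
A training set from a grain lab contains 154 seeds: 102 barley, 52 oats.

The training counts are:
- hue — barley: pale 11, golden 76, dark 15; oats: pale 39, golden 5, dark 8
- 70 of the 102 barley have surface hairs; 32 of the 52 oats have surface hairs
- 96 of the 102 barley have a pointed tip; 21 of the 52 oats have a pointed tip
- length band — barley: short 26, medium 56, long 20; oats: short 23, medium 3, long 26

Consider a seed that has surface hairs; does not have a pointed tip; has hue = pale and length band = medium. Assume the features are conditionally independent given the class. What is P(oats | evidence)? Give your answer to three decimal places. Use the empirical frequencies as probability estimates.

0.772

barley: (102/154) × (11/102) × (70/102) × (6/102) × (56/102) ≈ 0.0015831
oats: (52/154) × (39/52) × (32/52) × (31/52) × (3/52) ≈ 0.00536002
P(oats | x) = 0.00536002 / 0.00694312 ≈ 0.772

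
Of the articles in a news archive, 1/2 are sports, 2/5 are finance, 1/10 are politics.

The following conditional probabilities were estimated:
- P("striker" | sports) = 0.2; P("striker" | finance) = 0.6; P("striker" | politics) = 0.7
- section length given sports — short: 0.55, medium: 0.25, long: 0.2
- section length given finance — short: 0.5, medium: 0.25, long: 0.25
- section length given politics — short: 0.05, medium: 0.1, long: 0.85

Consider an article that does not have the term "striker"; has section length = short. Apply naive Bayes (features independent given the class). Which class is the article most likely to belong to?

sports

sports: 0.5 × (1−0.2) × 0.55 = 0.22
finance: 0.4 × (1−0.6) × 0.5 = 0.08
politics: 0.1 × (1−0.7) × 0.05 = 0.0015
Highest score → sports.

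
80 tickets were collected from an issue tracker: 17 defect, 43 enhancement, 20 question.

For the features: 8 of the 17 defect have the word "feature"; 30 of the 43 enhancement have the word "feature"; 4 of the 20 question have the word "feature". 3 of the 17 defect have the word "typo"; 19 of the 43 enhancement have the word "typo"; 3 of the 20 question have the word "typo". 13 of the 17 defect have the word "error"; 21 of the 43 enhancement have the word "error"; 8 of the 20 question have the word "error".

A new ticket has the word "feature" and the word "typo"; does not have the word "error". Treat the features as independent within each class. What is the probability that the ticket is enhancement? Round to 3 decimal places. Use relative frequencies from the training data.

defect: (17/80) × (8/17) × (3/17) × (4/17) ≈ 0.00415225
enhancement: (43/80) × (30/43) × (19/43) × (22/43) ≈ 0.0847756
question: (20/80) × (4/20) × (3/20) × (12/20) = 0.0045
P(enhancement | x) = 0.0847756 / 0.09342785 ≈ 0.907

0.907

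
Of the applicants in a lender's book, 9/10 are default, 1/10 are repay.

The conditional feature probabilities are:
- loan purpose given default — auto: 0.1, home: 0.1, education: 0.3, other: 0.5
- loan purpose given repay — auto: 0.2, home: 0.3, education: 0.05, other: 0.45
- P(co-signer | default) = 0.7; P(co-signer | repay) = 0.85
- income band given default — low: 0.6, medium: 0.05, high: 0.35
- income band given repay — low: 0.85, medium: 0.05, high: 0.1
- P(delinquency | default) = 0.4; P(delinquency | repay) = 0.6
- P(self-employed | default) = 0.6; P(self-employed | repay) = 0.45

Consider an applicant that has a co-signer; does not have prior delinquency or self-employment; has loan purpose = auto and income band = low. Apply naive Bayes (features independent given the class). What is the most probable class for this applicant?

default

default: 0.9 × 0.1 × 0.7 × 0.6 × (1−0.4) × (1−0.6) = 0.009072
repay: 0.1 × 0.2 × 0.85 × 0.85 × (1−0.6) × (1−0.45) = 0.003179
Highest score → default.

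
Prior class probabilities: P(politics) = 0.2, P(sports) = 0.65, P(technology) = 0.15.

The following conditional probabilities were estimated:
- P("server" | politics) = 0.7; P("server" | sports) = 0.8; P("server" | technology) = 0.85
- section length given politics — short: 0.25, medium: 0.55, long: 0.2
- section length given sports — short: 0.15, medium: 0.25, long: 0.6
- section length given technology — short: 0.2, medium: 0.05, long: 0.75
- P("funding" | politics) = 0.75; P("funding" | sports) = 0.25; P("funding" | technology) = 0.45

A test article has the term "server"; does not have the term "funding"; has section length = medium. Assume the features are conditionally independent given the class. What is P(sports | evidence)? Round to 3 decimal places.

0.811

politics: 0.2 × 0.7 × 0.55 × (1−0.75) = 0.01925
sports: 0.65 × 0.8 × 0.25 × (1−0.25) = 0.0975
technology: 0.15 × 0.85 × 0.05 × (1−0.45) = 0.00350625
P(sports | x) = 0.0975 / 0.12025625 ≈ 0.811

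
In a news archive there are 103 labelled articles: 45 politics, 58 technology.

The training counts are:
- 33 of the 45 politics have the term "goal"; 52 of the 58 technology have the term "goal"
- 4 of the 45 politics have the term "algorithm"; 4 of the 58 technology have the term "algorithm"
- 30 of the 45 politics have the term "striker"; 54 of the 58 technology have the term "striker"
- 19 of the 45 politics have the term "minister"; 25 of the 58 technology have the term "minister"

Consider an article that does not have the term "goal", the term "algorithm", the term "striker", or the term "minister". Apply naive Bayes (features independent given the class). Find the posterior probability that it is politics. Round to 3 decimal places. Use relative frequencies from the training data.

politics: (45/103) × (12/45) × (41/45) × (15/45) × (26/45) ≈ 0.0204435
technology: (58/103) × (6/58) × (54/58) × (4/58) × (33/58) ≈ 0.00212813
P(politics | x) = 0.0204435 / 0.02257163 ≈ 0.906

0.906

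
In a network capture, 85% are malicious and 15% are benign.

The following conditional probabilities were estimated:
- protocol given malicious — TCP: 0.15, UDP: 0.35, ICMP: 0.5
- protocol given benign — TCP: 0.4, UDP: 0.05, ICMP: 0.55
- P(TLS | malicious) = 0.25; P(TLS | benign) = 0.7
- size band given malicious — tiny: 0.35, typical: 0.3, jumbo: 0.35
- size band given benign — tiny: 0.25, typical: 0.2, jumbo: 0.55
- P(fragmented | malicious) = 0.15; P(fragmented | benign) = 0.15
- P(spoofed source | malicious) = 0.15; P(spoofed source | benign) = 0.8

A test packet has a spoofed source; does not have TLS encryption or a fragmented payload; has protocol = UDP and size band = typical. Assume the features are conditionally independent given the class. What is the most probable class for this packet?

malicious: 0.85 × 0.35 × (1−0.25) × 0.3 × (1−0.15) × 0.15 = 0.00853453125
benign: 0.15 × 0.05 × (1−0.7) × 0.2 × (1−0.15) × 0.8 = 0.000306
Highest score → malicious.

malicious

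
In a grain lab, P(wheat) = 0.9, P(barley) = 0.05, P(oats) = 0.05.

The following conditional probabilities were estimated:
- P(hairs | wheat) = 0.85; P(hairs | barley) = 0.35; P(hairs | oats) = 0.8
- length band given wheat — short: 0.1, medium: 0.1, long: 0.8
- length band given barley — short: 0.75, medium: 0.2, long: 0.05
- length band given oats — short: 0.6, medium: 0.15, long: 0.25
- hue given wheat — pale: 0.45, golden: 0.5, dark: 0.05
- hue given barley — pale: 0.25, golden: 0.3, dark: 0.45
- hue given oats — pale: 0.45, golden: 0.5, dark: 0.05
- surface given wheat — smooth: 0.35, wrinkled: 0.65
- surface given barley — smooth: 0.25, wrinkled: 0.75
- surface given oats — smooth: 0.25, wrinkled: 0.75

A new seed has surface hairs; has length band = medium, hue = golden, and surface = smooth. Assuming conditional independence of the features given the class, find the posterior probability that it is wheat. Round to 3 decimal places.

0.930

wheat: 0.9 × 0.85 × 0.1 × 0.5 × 0.35 = 0.0133875
barley: 0.05 × 0.35 × 0.2 × 0.3 × 0.25 = 0.0002625
oats: 0.05 × 0.8 × 0.15 × 0.5 × 0.25 = 0.00075
P(wheat | x) = 0.0133875 / 0.0144 ≈ 0.930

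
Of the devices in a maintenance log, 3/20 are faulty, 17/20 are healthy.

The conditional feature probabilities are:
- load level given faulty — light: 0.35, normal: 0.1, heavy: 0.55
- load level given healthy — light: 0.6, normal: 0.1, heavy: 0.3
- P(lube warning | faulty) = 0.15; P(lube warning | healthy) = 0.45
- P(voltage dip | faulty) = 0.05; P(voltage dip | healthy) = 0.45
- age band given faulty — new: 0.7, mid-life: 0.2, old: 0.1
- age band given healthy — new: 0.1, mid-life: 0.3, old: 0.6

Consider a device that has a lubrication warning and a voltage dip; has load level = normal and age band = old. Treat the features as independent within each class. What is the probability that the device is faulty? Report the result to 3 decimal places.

faulty: 0.15 × 0.1 × 0.15 × 0.05 × 0.1 = 0.00001125
healthy: 0.85 × 0.1 × 0.45 × 0.45 × 0.6 = 0.0103275
P(faulty | x) = 0.00001125 / 0.01033875 ≈ 0.001

0.001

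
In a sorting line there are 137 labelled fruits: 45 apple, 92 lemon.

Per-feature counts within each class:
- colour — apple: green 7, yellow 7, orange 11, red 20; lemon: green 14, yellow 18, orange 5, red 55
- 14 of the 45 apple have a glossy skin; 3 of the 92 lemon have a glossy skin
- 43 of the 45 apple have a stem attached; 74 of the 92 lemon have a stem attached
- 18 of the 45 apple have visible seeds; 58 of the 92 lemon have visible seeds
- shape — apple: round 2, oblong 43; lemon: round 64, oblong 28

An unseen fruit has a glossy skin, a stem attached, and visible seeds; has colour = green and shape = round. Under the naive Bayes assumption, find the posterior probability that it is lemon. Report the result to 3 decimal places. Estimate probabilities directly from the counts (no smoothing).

apple: (45/137) × (7/45) × (14/45) × (43/45) × (18/45) × (2/45) ≈ 0.000270039
lemon: (92/137) × (14/92) × (3/92) × (74/92) × (58/92) × (64/92) ≈ 0.00117549
P(lemon | x) = 0.00117549 / 0.001445529 ≈ 0.813

0.813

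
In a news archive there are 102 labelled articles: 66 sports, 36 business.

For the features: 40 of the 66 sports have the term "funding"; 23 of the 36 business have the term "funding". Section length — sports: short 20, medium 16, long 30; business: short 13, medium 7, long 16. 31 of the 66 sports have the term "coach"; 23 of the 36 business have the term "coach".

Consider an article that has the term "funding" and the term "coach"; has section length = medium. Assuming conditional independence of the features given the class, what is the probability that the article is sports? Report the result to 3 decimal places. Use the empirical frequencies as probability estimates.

sports: (66/102) × (40/66) × (16/66) × (31/66) ≈ 0.0446533
business: (36/102) × (23/36) × (7/36) × (23/36) ≈ 0.0280123
P(sports | x) = 0.0446533 / 0.0726656 ≈ 0.615

0.615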